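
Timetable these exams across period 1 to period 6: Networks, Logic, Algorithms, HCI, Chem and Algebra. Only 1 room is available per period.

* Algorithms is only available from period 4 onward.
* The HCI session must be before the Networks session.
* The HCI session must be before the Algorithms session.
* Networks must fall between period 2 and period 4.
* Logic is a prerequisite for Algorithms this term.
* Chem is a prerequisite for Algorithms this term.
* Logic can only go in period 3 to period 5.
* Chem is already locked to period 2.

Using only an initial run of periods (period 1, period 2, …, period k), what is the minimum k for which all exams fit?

6 periods

The precedence chain requires at least 2 distinct periods.
With at most 1 per period and 6 exams, at least 6 periods are needed.
Algorithms can't be placed before period 4, so the schedule must run through at least period 4.
6 works (last occupied period: period 6): for example Logic=period 4, Chem=period 2, Algebra=period 6, Networks=period 3, HCI=period 1, Algorithms=period 5.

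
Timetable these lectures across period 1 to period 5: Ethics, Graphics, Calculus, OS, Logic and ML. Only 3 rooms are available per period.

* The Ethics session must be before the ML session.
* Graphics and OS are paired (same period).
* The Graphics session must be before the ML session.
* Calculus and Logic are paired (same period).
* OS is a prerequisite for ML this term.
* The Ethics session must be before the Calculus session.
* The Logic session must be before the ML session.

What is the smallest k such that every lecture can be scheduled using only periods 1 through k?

3

The precedence chain requires at least 3 distinct periods.
With at most 3 per period and 6 lectures, at least 2 periods are needed.
3 works (last occupied period: period 3): for example ML -> period 3; Graphics -> period 1; Logic -> period 2; Ethics -> period 1; Calculus -> period 2; OS -> period 1.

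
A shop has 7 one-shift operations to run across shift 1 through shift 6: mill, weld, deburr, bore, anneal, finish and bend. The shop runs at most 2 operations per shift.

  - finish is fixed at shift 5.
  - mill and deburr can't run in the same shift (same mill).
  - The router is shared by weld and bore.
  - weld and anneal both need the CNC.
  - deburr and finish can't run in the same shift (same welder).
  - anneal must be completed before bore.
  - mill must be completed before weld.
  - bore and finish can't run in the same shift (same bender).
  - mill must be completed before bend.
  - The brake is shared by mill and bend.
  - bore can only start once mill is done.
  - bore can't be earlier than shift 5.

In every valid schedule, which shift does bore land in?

bore's window is shift 5–shift 6.
finish is fixed at shift 5, and bore can't share a shift with finish.
So bore must be shift 6.

shift 6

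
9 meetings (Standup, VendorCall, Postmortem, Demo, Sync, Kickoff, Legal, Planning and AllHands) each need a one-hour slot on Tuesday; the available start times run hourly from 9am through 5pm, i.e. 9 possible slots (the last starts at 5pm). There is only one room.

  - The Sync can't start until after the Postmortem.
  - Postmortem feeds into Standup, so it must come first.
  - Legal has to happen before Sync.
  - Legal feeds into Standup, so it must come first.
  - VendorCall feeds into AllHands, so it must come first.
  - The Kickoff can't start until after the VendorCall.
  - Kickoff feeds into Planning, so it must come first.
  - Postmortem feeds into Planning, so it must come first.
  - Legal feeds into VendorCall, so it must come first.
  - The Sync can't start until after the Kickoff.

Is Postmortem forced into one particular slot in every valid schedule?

No

Postmortem can be 9am (e.g. VendorCall in 11am, Legal in 10am, Demo in 5pm, Kickoff in 12pm, Planning in 3pm, Standup in 2pm, Sync in 1pm, Postmortem in 9am, AllHands in 4pm) or 10am (e.g. Postmortem -> 10am, Sync -> 1pm, Kickoff -> 12pm, AllHands -> 4pm, Demo -> 5pm, VendorCall -> 11am, Planning -> 3pm, Legal -> 9am, Standup -> 2pm).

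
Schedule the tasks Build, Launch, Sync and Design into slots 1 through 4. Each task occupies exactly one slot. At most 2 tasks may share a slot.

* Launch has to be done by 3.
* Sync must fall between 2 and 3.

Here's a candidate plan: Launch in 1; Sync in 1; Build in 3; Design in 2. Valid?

Sync must fall between 2 and 3 — violated.
Launch has to be done by 3 — holds.
At most 2 tasks may share a slot — holds.

No. Sync must fall between 2 and 3 is not satisfied.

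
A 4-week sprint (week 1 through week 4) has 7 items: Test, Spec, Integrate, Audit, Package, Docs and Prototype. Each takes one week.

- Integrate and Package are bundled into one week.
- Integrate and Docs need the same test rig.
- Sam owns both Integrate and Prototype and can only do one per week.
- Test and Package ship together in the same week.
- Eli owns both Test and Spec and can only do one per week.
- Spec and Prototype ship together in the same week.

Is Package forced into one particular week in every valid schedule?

No

Package can be week 1 (e.g. Docs=week 2; Package=week 1; Integrate=week 1; Audit=week 1; Test=week 1; Spec=week 2; Prototype=week 2) or week 2 (e.g. Docs=week 1, Prototype=week 1, Audit=week 1, Package=week 2, Integrate=week 2, Spec=week 1, Test=week 2).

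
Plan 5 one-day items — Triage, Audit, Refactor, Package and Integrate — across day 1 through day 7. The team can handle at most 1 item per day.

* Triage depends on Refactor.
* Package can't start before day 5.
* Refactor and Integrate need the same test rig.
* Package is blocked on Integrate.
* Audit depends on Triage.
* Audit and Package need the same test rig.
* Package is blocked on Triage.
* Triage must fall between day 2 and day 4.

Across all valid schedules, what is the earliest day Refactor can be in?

day 1

Downstream work caps Refactor at day 3.
Refactor at day 1 is achievable: Package=day 5, Triage=day 2, Refactor=day 1, Integrate=day 4, Audit=day 3.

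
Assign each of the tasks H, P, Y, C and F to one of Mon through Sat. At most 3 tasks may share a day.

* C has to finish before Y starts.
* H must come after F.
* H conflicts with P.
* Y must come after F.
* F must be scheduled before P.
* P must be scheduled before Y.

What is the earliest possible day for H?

Tue

Precedence pushes H to at least Tue.
H at Tue is achievable: P=Wed; C=Mon; H=Tue; F=Mon; Y=Thu.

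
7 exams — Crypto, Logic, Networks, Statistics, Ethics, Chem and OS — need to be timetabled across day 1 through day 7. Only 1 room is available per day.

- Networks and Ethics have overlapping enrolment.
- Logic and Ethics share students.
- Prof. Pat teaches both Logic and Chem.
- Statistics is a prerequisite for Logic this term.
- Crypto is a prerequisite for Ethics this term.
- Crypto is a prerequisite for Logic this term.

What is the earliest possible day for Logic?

day 3

Precedence pushes Logic to at least day 2.
Logic at day 3 is achievable: OS in day 7, Crypto in day 1, Ethics in day 4, Statistics in day 2, Logic in day 3, Chem in day 6, Networks in day 5.
Nothing earlier works — the conflict and capacity constraints rule out every day before day 3.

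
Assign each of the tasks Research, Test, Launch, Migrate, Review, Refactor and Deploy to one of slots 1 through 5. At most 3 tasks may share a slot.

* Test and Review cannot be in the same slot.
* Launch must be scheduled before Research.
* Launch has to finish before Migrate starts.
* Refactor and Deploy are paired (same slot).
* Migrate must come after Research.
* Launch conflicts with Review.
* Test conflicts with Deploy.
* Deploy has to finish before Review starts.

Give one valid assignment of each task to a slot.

Refactor in 1, Deploy in 1, Review in 2, Migrate in 3, Launch in 1, Research in 2, Test in 3

Checking: Launch(1) before Research(2); Research(2) before Migrate(3); Launch(1) before Migrate(3); Deploy(1) before Review(2); Launch(1) != Review(2); Test(3) != Deploy(1); Test(3) != Review(2); Refactor = Deploy = 1; max 3 per slot (cap 3).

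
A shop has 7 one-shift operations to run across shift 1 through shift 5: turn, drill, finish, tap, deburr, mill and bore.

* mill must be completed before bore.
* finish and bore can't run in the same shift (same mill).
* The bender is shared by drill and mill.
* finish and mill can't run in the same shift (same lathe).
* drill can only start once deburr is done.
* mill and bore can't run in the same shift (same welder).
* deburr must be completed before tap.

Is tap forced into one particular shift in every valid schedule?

tap can be shift 2 (e.g. finish in shift 3; mill in shift 1; turn in shift 1; tap in shift 2; deburr in shift 1; bore in shift 2; drill in shift 2) or shift 3 (e.g. mill=shift 1, turn=shift 1, tap=shift 3, bore=shift 2, finish=shift 3, drill=shift 2, deburr=shift 1).

No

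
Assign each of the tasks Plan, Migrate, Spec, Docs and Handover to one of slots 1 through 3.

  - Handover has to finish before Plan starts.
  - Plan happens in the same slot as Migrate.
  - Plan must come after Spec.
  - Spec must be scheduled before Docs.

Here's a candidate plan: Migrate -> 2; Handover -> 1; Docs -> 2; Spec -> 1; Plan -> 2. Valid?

Spec must be scheduled before Docs — holds.
Handover has to finish before Plan starts — holds.
Plan happens in the same slot as Migrate — holds.
Plan must come after Spec — holds.

Yes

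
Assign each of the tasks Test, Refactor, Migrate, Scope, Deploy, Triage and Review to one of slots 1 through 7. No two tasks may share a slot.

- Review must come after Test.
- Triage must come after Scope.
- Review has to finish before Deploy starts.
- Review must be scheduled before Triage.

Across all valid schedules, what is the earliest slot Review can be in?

2

Precedence pushes Review to at least 2; downstream work caps Review at 6.
Review at 2 is achievable: Deploy -> 5, Review -> 2, Migrate -> 7, Test -> 1, Refactor -> 6, Triage -> 4, Scope -> 3.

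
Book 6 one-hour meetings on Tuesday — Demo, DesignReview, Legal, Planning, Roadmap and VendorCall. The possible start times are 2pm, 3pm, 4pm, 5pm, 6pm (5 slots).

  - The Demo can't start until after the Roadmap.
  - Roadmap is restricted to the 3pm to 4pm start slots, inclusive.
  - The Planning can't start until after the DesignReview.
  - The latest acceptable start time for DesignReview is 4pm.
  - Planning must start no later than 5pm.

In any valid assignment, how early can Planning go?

Precedence pushes Planning to at least 3pm; Planning's own window allows nothing later than 5pm.
Planning at 3pm is achievable: Demo=4pm, Planning=3pm, VendorCall=2pm, Roadmap=3pm, DesignReview=2pm, Legal=2pm.

3pm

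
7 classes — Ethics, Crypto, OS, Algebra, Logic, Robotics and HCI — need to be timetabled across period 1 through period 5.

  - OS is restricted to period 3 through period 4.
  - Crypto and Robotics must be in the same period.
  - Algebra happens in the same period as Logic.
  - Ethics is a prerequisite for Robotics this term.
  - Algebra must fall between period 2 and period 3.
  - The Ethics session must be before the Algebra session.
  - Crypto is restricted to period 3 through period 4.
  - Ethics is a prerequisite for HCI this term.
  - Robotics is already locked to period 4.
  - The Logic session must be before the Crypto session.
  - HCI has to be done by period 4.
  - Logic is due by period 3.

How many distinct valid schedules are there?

16

Splitting on Ethics: it can be period 1 (12), period 2 (4). Listing each branch's schedules as (Crypto, OS, Algebra, Logic, Robotics, HCI) by period number:
Ethics=period 1: (4,3,2,2,4,2) (4,3,2,2,4,3) (4,3,2,2,4,4) (4,3,3,3,4,2) (4,3,3,3,4,3) (4,3,3,3,4,4) (4,4,2,2,4,2) (4,4,2,2,4,3) (4,4,2,2,4,4) (4,4,3,3,4,2) (4,4,3,3,4,3) (4,4,3,3,4,4) — 12.
Ethics=period 2: (4,3,3,3,4,3) (4,3,3,3,4,4) (4,4,3,3,4,3) (4,4,3,3,4,4) — 4.
Summing: 12 + 4 = 16.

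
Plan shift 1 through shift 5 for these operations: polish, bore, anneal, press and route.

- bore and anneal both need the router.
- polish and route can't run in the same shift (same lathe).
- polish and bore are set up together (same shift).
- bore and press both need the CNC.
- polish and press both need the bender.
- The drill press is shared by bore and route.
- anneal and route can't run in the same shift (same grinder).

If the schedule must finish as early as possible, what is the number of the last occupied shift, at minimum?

3

Check 2 shifts directly (anything shorter is at least as hard).
Could 2 shifts be enough, i.e. nothing placed later than shift 2? No: polish, anneal and route must all be in different shifts (polish/anneal can't share; polish/route can't share; anneal/route can't share), but only 2 shifts are available: 3 operations can't fit in 2 distinct shifts.
So 2 shifts is not enough.
3 works (last occupied shift: shift 3): for example anneal in shift 2; route in shift 3; bore in shift 1; press in shift 2; polish in shift 1.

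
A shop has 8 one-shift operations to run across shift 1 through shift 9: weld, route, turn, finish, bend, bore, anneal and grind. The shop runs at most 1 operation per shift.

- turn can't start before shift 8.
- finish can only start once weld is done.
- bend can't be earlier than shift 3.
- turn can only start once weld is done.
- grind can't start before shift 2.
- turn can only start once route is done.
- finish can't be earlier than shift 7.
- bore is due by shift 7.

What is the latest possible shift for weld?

shift 7

Downstream work caps weld at shift 8.
weld at shift 7 is achievable: weld -> shift 7; turn -> shift 8; bend -> shift 3; grind -> shift 2; finish -> shift 9; anneal -> shift 5; route -> shift 4; bore -> shift 1.
Nothing later works — the capacity limit rule out every shift after shift 7.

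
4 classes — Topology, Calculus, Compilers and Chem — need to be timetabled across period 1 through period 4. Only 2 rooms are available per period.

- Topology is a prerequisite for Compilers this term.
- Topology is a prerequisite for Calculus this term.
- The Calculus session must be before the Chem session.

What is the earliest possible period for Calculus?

Precedence pushes Calculus to at least period 2; downstream work caps Calculus at period 3.
Calculus at period 2 is achievable: Compilers -> period 2; Chem -> period 3; Calculus -> period 2; Topology -> period 1.

period 2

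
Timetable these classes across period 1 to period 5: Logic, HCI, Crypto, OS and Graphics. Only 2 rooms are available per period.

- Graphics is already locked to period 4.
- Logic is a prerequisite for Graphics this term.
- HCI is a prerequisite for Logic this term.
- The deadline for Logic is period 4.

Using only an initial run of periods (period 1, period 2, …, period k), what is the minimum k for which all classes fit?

4

The precedence chain requires at least 3 distinct periods.
With at most 2 per period and 5 classes, at least 3 periods are needed.
Graphics can't be placed before period 4, so the schedule must run through at least period 4.
4 works (last occupied period: period 4): for example OS in period 2; HCI in period 1; Crypto in period 1; Graphics in period 4; Logic in period 2.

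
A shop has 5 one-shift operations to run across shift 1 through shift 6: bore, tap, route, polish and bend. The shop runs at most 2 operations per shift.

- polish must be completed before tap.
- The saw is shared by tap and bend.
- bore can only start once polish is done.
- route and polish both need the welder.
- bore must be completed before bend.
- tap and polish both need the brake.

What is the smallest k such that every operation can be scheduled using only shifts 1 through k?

3

The precedence chain requires at least 3 distinct shifts.
With at most 2 per shift and 5 operations, at least 3 shifts are needed.
3 works (last occupied shift: shift 3): for example bend=shift 3, polish=shift 1, tap=shift 2, bore=shift 2, route=shift 3.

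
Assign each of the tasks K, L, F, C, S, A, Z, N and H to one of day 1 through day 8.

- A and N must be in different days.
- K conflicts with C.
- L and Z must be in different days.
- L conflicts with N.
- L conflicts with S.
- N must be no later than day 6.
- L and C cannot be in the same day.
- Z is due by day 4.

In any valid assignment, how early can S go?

S at day 1 is achievable: N -> day 1; C -> day 3; S -> day 1; F -> day 1; Z -> day 1; A -> day 2; L -> day 2; H -> day 1; K -> day 1.

day 1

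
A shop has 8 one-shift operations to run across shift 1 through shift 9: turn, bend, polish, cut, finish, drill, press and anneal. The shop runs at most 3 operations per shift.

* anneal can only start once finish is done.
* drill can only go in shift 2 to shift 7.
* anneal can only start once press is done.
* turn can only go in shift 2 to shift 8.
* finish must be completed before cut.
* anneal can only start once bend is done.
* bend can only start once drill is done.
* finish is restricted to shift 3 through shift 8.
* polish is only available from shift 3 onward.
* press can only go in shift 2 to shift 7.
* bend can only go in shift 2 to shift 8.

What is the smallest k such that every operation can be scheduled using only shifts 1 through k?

The precedence chain requires at least 3 distinct shifts.
With at most 3 per shift and 8 operations, at least 3 shifts are needed.
Propagating the time windows through the other constraints, cut can't land before shift 4, so the schedule must run through at least shift 4.
4 works (last occupied shift: shift 4): for example cut in shift 4, drill in shift 2, anneal in shift 4, bend in shift 3, turn in shift 2, finish in shift 3, press in shift 2, polish in shift 3.

4 shifts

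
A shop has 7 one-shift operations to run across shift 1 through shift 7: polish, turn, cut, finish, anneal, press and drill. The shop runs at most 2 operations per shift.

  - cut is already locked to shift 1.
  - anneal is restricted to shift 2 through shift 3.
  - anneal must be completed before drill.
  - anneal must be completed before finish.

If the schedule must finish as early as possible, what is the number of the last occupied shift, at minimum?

4

The precedence chain requires at least 2 distinct shifts.
With at most 2 per shift and 7 operations, at least 4 shifts are needed.
Propagating the time windows through the other constraints, finish can't land before shift 3, so the schedule must run through at least shift 3.
4 works (last occupied shift: shift 4): for example polish -> shift 1, anneal -> shift 2, cut -> shift 1, drill -> shift 3, finish -> shift 3, turn -> shift 2, press -> shift 4.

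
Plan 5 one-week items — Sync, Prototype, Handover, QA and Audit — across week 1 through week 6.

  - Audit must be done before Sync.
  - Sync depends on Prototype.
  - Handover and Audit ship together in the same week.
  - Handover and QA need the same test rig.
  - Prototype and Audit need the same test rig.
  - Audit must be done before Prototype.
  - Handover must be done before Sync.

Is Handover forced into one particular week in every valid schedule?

Handover can be week 1 (e.g. Sync in week 3; Handover in week 1; Audit in week 1; Prototype in week 2; QA in week 2) or week 2 (e.g. Handover=week 2; Audit=week 2; Sync=week 4; QA=week 1; Prototype=week 3).

No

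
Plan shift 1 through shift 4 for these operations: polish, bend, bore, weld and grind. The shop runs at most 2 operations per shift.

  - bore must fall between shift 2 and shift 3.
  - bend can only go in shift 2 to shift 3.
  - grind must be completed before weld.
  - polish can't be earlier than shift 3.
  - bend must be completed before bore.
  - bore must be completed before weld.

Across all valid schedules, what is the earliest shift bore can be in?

shift 3

Bore is available from shift 2; precedence pushes bore to at least shift 3; bore's own window allows nothing later than shift 3.
bore at shift 3 is achievable: weld=shift 4; grind=shift 1; bore=shift 3; bend=shift 2; polish=shift 3.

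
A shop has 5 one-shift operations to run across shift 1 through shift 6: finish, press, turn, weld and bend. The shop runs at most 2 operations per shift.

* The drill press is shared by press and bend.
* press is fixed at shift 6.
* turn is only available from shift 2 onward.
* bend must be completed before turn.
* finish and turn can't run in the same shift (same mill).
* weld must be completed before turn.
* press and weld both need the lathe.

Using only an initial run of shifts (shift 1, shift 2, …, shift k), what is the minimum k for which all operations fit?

The precedence chain requires at least 2 distinct shifts.
With at most 2 per shift and 5 operations, at least 3 shifts are needed.
press can't be placed before shift 6, so the schedule must run through at least shift 6.
6 works (last occupied shift: shift 6): for example bend=shift 1, finish=shift 3, press=shift 6, turn=shift 2, weld=shift 1.

6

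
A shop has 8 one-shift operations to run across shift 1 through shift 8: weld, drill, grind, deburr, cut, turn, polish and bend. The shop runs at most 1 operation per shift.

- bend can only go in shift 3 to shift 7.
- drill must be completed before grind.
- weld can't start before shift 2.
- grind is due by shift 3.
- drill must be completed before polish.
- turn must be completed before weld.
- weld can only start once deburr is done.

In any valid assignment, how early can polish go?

Precedence pushes polish to at least shift 2.
polish at shift 2 is achievable: bend=shift 4, deburr=shift 5, drill=shift 1, grind=shift 3, cut=shift 8, turn=shift 6, polish=shift 2, weld=shift 7.

shift 2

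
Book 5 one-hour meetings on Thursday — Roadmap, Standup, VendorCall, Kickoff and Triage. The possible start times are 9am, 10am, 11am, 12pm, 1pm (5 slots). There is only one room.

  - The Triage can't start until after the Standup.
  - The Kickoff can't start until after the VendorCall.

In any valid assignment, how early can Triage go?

Precedence pushes Triage to at least 10am.
Triage at 10am is achievable: Kickoff -> 12pm; VendorCall -> 11am; Standup -> 9am; Triage -> 10am; Roadmap -> 1pm.

10am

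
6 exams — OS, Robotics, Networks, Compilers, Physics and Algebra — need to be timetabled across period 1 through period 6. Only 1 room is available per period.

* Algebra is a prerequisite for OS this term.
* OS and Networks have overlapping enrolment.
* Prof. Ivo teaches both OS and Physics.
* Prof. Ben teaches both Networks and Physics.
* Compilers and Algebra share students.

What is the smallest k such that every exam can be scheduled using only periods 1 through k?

6

The precedence chain requires at least 2 distinct periods.
With at most 1 per period and 6 exams, at least 6 periods are needed.
6 works (last occupied period: period 6): for example Physics=period 6, Compilers=period 5, Algebra=period 1, Networks=period 4, Robotics=period 3, OS=period 2.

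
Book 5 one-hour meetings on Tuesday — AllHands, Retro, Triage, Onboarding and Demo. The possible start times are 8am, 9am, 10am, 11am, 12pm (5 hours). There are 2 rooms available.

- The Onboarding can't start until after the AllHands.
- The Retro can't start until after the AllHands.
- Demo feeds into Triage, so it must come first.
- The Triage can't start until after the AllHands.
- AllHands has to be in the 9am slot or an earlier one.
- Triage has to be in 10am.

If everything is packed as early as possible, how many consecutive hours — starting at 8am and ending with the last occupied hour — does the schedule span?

3 hours

The precedence chain requires at least 2 distinct hours.
With at most 2 per hour and 5 meetings, at least 3 hours are needed.
Triage can't be placed before 10am — that is hour 3 counting from 8am — so the schedule must run through at least 3 hours.
3 works (last occupied hour: 10am): for example Triage -> 10am, Onboarding -> 9am, Retro -> 9am, AllHands -> 8am, Demo -> 8am.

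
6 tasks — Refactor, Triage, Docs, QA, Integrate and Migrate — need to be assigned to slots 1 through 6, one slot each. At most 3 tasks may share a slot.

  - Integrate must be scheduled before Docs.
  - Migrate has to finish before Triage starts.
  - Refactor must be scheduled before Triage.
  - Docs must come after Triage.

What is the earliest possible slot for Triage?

2

Precedence pushes Triage to at least 2; downstream work caps Triage at 5.
Triage at 2 is achievable: Triage=2; Docs=3; Integrate=1; QA=2; Refactor=1; Migrate=1.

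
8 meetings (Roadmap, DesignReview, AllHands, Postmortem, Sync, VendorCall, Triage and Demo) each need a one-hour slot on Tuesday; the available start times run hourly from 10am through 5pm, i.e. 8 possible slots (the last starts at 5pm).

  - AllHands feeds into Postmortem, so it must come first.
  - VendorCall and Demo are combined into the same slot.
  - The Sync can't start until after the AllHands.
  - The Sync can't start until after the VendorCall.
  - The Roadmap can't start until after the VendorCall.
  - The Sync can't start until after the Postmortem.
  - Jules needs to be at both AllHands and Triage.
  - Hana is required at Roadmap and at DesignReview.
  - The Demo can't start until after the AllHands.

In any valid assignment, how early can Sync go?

12pm

Precedence pushes Sync to at least 12pm.
Sync at 12pm is achievable: VendorCall=11am, AllHands=10am, Roadmap=12pm, DesignReview=10am, Triage=11am, Sync=12pm, Postmortem=11am, Demo=11am.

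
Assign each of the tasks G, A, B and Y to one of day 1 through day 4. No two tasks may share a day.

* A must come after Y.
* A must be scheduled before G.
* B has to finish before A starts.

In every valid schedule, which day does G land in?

day 4

Precedence pushes G to at least day 3.
So G is pinned to day 4.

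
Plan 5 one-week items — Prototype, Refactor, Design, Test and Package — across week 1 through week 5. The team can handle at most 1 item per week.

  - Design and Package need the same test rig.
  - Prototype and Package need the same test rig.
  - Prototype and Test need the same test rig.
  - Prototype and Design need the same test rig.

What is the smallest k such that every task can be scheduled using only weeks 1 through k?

5

With at most 1 per week and 5 tasks, at least 5 weeks are needed.
5 works (last occupied week: week 5): for example Refactor=week 2, Test=week 4, Package=week 5, Design=week 3, Prototype=week 1.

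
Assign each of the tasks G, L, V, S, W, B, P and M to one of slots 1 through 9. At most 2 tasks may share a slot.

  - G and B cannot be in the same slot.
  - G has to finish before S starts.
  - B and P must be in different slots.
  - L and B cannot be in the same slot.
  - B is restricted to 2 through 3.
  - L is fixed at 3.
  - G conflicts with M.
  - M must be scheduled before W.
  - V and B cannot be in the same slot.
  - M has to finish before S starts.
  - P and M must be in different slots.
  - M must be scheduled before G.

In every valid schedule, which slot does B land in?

2

B's window is 2–3.
L is fixed at 3, and B can't share a slot with L.
So B must be 2.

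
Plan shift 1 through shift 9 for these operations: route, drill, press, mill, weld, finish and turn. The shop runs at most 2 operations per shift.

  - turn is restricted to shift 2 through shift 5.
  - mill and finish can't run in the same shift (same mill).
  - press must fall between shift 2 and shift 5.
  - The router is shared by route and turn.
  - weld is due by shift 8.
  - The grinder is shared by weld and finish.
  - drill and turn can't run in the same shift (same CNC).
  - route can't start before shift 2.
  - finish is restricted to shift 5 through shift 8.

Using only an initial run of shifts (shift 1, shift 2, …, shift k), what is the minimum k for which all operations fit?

5

With at most 2 per shift and 7 operations, at least 4 shifts are needed.
finish can't be placed before shift 5, so the schedule must run through at least shift 5.
5 works (last occupied shift: shift 5): for example drill -> shift 1, mill -> shift 1, weld -> shift 3, route -> shift 2, turn -> shift 3, press -> shift 2, finish -> shift 5.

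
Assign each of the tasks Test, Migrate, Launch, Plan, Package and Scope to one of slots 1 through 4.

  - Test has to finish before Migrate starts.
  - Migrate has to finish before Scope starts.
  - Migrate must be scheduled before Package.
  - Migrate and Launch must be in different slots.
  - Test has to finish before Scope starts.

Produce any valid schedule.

Package -> 3, Migrate -> 2, Scope -> 3, Launch -> 1, Plan -> 1, Test -> 1

Checking: Migrate(2) before Scope(3); Test(1) before Migrate(2); Migrate(2) before Package(3); Test(1) before Scope(3); Migrate(2) != Launch(1).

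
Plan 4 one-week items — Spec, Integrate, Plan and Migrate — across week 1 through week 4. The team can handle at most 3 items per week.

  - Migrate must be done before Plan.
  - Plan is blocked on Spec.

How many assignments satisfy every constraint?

Splitting on Spec: it can be week 1 (24), week 2 (20), week 3 (12). Listing each branch's schedules as (Integrate, Plan, Migrate) by week number:
Spec=week 1: (1,2,1) (1,3,1) (1,3,2) (1,4,1) (1,4,2) (1,4,3) (2,2,1) (2,3,1) (2,3,2) (2,4,1) (2,4,2) (2,4,3) (3,2,1) (3,3,1) (3,3,2) (3,4,1) (3,4,2) (3,4,3) (4,2,1) (4,3,1) (4,3,2) (4,4,1) (4,4,2) (4,4,3) — 24.
Spec=week 2: (1,3,1) (1,3,2) (1,4,1) (1,4,2) (1,4,3) (2,3,1) (2,3,2) (2,4,1) (2,4,2) (2,4,3) (3,3,1) (3,3,2) (3,4,1) (3,4,2) (3,4,3) (4,3,1) (4,3,2) (4,4,1) (4,4,2) (4,4,3) — 20.
Spec=week 3: (1,4,1) (1,4,2) (1,4,3) (2,4,1) (2,4,2) (2,4,3) (3,4,1) (3,4,2) (3,4,3) (4,4,1) (4,4,2) (4,4,3) — 12.
Summing: 24 + 20 + 12 = 56.

56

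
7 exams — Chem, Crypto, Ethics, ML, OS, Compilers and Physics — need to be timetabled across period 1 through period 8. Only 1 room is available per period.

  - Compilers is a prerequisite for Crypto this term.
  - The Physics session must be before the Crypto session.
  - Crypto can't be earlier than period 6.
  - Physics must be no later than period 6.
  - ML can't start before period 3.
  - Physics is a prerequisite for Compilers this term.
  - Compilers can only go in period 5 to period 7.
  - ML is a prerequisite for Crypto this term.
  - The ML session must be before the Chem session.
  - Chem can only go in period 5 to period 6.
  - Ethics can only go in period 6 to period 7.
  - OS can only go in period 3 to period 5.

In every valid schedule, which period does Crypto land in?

Crypto is available from period 6.
So Crypto is pinned to period 8.

period 8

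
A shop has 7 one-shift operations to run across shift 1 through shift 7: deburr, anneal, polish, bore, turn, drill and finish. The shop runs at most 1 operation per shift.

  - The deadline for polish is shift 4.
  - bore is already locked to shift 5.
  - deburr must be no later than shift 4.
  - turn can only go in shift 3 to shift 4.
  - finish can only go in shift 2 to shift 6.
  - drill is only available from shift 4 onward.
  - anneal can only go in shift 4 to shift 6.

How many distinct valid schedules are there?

10

Splitting on deburr: it can be shift 1 (5), shift 2 (3), shift 3 (1), shift 4 (1). Listing each branch's schedules as (anneal, polish, bore, turn, drill, finish) by shift number:
deburr=shift 1: (4,2,5,3,7,6) (6,2,5,3,7,4) (6,2,5,4,7,3) (6,3,5,4,7,2) (6,4,5,3,7,2) — 5.
deburr=shift 2: (4,1,5,3,7,6) (6,1,5,3,7,4) (6,1,5,4,7,3) — 3.
deburr=shift 3: (6,1,5,4,7,2) — 1.
deburr=shift 4: (6,1,5,3,7,2) — 1.
Summing: 5 + 3 + 1 + 1 = 10.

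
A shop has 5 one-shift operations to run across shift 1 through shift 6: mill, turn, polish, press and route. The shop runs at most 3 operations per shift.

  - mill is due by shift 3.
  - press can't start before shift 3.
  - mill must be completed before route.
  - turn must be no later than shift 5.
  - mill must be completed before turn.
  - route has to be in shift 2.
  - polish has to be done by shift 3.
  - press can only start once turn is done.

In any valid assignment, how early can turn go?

shift 2

Precedence pushes turn to at least shift 2; turn's own window allows nothing later than shift 5.
turn at shift 2 is achievable: turn in shift 2, polish in shift 1, route in shift 2, mill in shift 1, press in shift 3.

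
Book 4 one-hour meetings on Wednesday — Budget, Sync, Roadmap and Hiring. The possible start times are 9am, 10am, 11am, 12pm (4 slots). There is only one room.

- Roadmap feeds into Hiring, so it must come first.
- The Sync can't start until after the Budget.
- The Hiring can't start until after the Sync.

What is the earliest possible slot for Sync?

Precedence pushes Sync to at least 10am; downstream work caps Sync at 11am.
Sync at 10am is achievable: Roadmap=11am; Hiring=12pm; Budget=9am; Sync=10am.

10am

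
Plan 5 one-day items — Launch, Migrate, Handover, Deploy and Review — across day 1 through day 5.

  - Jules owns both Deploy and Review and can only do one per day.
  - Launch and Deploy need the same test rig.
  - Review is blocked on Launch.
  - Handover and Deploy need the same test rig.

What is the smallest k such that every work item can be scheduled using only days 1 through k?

The precedence chain requires at least 2 distinct days.
Could 2 days be enough, i.e. nothing placed later than day 2? No: Review must come after Launch (at day 1 or later) → {day 2}; Launch must come before Review (at day 2 or earlier) → {day 1}; Deploy can't share with Review (day 2) → {day 1}; Deploy can't share with Launch (day 1) → nothing is left.
So 2 days is not enough.
3 works (last occupied day: day 3): for example Handover -> day 1, Review -> day 2, Migrate -> day 1, Deploy -> day 3, Launch -> day 1.

3 days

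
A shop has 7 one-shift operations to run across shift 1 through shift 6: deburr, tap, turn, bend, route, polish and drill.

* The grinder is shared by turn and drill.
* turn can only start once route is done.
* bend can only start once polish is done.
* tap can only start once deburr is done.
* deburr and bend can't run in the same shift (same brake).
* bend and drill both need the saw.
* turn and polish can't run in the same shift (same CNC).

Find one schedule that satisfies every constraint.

turn -> shift 2, deburr -> shift 1, tap -> shift 2, bend -> shift 2, drill -> shift 1, route -> shift 1, polish -> shift 1

Checking: route(shift 1) before turn(shift 2); deburr(shift 1) before tap(shift 2); polish(shift 1) before bend(shift 2); deburr(shift 1) != bend(shift 2); turn(shift 2) != drill(shift 1); turn(shift 2) != polish(shift 1); bend(shift 2) != drill(shift 1).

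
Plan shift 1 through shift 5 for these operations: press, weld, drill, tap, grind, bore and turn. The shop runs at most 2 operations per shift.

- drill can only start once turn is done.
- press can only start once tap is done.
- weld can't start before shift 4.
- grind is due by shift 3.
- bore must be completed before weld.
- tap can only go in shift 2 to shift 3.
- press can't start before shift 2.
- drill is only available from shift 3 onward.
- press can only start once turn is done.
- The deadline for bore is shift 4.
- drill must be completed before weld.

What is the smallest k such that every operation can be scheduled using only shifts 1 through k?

4

The precedence chain requires at least 3 distinct shifts.
With at most 2 per shift and 7 operations, at least 4 shifts are needed.
weld can't be placed before shift 4, so the schedule must run through at least shift 4.
4 works (last occupied shift: shift 4): for example press -> shift 3, bore -> shift 2, weld -> shift 4, drill -> shift 3, tap -> shift 2, grind -> shift 1, turn -> shift 1.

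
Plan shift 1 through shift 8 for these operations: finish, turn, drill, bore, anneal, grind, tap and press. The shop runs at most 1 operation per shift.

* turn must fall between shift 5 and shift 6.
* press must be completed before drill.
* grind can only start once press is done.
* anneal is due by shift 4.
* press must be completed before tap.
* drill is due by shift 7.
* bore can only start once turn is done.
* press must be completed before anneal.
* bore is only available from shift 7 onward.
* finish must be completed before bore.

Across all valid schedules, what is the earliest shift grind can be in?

shift 2

Precedence pushes grind to at least shift 2.
grind at shift 2 is achievable: grind -> shift 2; tap -> shift 8; drill -> shift 4; finish -> shift 6; bore -> shift 7; press -> shift 1; anneal -> shift 3; turn -> shift 5.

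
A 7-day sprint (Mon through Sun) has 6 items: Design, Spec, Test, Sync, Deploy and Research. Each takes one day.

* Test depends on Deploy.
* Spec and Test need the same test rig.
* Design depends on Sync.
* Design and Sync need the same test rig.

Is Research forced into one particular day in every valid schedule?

Research can be Mon (e.g. Test -> Tue, Sync -> Mon, Design -> Tue, Research -> Mon, Deploy -> Mon, Spec -> Mon) or Tue (e.g. Deploy in Mon, Sync in Mon, Test in Tue, Design in Tue, Research in Tue, Spec in Mon).

No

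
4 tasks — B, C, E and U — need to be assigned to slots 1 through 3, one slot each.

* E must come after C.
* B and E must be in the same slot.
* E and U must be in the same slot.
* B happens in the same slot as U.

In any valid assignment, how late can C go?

Downstream work caps C at 2.
C at 2 is achievable: U=3, B=3, E=3, C=2.

2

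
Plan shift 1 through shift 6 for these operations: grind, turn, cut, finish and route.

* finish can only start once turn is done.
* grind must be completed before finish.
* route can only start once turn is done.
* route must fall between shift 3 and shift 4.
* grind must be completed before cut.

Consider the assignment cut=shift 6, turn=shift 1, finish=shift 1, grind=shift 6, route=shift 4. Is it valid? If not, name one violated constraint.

route can only start once turn is done — holds.
route must fall between shift 3 and shift 4 — holds.
grind must be completed before finish — violated.
finish can only start once turn is done — violated.
grind must be completed before cut — violated.

Invalid. grind must be completed before finish.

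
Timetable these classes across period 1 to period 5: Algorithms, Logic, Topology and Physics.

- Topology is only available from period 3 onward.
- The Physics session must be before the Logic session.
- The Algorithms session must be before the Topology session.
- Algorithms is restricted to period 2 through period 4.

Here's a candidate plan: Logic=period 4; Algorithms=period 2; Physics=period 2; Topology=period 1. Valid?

Invalid. Topology is only available from period 3 onward.

The Physics session must be before the Logic session — holds.
Topology is only available from period 3 onward — violated.
The Algorithms session must be before the Topology session — violated.
Algorithms is restricted to period 2 through period 4 — holds.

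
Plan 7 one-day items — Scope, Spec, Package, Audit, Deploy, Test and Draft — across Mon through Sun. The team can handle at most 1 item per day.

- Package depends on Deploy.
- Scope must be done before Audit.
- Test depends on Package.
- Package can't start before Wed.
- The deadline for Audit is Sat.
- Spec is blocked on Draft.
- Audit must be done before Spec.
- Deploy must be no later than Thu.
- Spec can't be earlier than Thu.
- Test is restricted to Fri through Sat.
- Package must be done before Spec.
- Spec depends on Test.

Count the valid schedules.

Splitting on Scope: it can be Mon (18), Tue (14), Wed (6), Thu (4). Listing each branch's schedules as (Spec, Package, Audit, Deploy, Test, Draft):
Scope=Mon: (Sun,Wed,Thu,Tue,Fri,Sat) (Sun,Wed,Thu,Tue,Sat,Fri) (Sun,Wed,Fri,Tue,Sat,Thu) (Sun,Wed,Sat,Tue,Fri,Thu) (Sun,Thu,Tue,Wed,Fri,Sat) (Sun,Thu,Tue,Wed,Sat,Fri) (Sun,Thu,Wed,Tue,Fri,Sat) (Sun,Thu,Wed,Tue,Sat,Fri) (Sun,Thu,Fri,Tue,Sat,Wed) (Sun,Thu,Fri,Wed,Sat,Tue) (Sun,Thu,Sat,Tue,Fri,Wed) (Sun,Thu,Sat,Wed,Fri,Tue) (Sun,Fri,Tue,Wed,Sat,Thu) (Sun,Fri,Tue,Thu,Sat,Wed) (Sun,Fri,Wed,Tue,Sat,Thu) (Sun,Fri,Wed,Thu,Sat,Tue) (Sun,Fri,Thu,Tue,Sat,Wed) (Sun,Fri,Thu,Wed,Sat,Tue) — 18.
Scope=Tue: (Sun,Wed,Thu,Mon,Fri,Sat) (Sun,Wed,Thu,Mon,Sat,Fri) (Sun,Wed,Fri,Mon,Sat,Thu) (Sun,Wed,Sat,Mon,Fri,Thu) (Sun,Thu,Wed,Mon,Fri,Sat) (Sun,Thu,Wed,Mon,Sat,Fri) (Sun,Thu,Fri,Mon,Sat,Wed) (Sun,Thu,Fri,Wed,Sat,Mon) (Sun,Thu,Sat,Mon,Fri,Wed) (Sun,Thu,Sat,Wed,Fri,Mon) (Sun,Fri,Wed,Mon,Sat,Thu) (Sun,Fri,Wed,Thu,Sat,Mon) (Sun,Fri,Thu,Mon,Sat,Wed) (Sun,Fri,Thu,Wed,Sat,Mon) — 14.
Scope=Wed: (Sun,Thu,Fri,Mon,Sat,Tue) (Sun,Thu,Fri,Tue,Sat,Mon) (Sun,Thu,Sat,Mon,Fri,Tue) (Sun,Thu,Sat,Tue,Fri,Mon) (Sun,Fri,Thu,Mon,Sat,Tue) (Sun,Fri,Thu,Tue,Sat,Mon) — 6.
Scope=Thu: (Sun,Wed,Fri,Mon,Sat,Tue) (Sun,Wed,Fri,Tue,Sat,Mon) (Sun,Wed,Sat,Mon,Fri,Tue) (Sun,Wed,Sat,Tue,Fri,Mon) — 4.
Summing: 18 + 14 + 6 + 4 = 42.

42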